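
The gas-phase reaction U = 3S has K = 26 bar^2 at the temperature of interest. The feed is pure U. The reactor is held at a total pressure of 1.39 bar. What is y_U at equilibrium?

y_U = 0.061

Take 1 mol U as basis and let X be its fractional conversion, so ξ = X.
Moles: n_U = 1 − X; n_S = 3X.
Total moles n_T = 1 + 2X.
y_i = n_i/n_T, p_i = y_i·P. K = p_S^3 / (p_U).
Equating to 26 bar^2 and solving on 0 < X < 1: X = 0.836.
Then n_U = 0.164, n_T = 2.67, so y_U = 0.061.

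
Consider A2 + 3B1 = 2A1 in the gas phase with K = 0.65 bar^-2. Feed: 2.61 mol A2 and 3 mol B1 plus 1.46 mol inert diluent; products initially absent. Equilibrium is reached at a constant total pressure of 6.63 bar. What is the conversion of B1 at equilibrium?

X = 0.662

Basis: 3 mol B1 initially; let X = conversion of B1. Extent ξ = X.
Moles: n_A2 = 2.61 − X; n_B1 = 3 − 3X; n_A1 = 2X; n_I = 1.46 (inert).
Summing: n_T = 7.07 − 2X.
With p_i = (n_i/n_T)P, K = p_A1^2 / (p_A2 p_B1^3).
Equating to 0.65 bar^-2 and solving on 0 < X < 1: X = 0.662.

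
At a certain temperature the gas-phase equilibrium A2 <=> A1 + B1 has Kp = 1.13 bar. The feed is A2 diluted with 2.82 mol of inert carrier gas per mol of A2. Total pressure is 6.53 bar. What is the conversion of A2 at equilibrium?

X = 0.571

Basis: 1 mol A2 initially; let X = conversion of A2. Extent ξ = X.
Mole table: n_A2 = 1 − X; n_A1 = X; n_B1 = X; n_I = 2.82 (inert).
Summing: n_T = 3.82 + X.
With p_i = (n_i/n_T)P, Kp = p_A1 p_B1 / (p_A2).
This yields a degree-2 equation in X; solving on (0,1), X = 0.571.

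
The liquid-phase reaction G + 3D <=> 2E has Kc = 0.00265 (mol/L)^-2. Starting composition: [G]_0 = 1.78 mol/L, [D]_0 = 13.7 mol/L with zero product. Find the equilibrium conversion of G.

X = 0.500

Let X = conversion of G; extent ξ = 1.78·X mol/L.
Concentrations: [G] = 1.78 − 1.78X; [D] = 13.7 − 5.34X; [E] = 3.56X.
Kc = [E]^2 / ([G] [D]^3).
This equals 0.00265 at X = 0.500 (the root in 0 < X < 1).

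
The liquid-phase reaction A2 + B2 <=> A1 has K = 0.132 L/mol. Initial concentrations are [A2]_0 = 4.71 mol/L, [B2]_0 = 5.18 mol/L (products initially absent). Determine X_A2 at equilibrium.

Let X = conversion of A2; extent ξ = 4.71·X mol/L.
Concentrations: [A2] = 4.71 − 4.71X; [B2] = 5.18 − 4.71X; [A1] = 4.71X.
K = [A1] / ([A2] [B2]).
Solving K = 0.132 for X ∈ (0,1): X = 0.325.

X = 0.325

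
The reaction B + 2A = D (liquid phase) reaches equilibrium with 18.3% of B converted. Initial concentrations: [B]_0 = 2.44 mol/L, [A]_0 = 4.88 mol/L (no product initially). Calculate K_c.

Let X = conversion of B.
Concentrations: [B] = 2.44 − 2.44X; [A] = 4.88 − 4.88X; [D] = 2.44X.
At X = 0.183: [B] = 1.99, [A] = 3.99, [D] = 0.447.
K_c = [D] / ([B] [A]^2) = 0.0141 (mol/L)^-2.

K_c = 0.0141 (mol/L)^-2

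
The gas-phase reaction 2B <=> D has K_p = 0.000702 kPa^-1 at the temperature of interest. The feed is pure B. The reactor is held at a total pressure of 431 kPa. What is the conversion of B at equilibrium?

X = 0.327

Take 1 mol B as basis and let X be its fractional conversion, so ξ = 0.5X.
Mole table: n_B = 1 − X; n_D = 0.5X.
Total moles n_T = 1 − 0.5X.
Mole fractions y_i = n_i/n_T; K_p = p_D / (p_B^2) with p_i = y_i·P.
Substituting and setting equal to 0.000702 kPa^-1 gives a polynomial in X; the root in (0,1) is X = 0.327.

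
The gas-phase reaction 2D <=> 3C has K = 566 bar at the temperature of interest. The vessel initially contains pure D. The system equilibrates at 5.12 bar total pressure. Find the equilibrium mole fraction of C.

y_C = 0.917

Take 1 mol D as basis and let X be its fractional conversion, so ξ = 0.5X.
At extent ξ: n_D = 1 − X; n_C = 1.5X.
n_T = Σnᵢ = 1 + 0.5X.
Mole fractions y_i = n_i/n_T; K = p_C^3 / (p_D^2) with p_i = y_i·P.
Substituting and setting equal to 566 bar gives a polynomial in X; the root in (0,1) is X = 0.880.
Then n_C = 1.32, n_T = 1.44, so y_C = 0.917.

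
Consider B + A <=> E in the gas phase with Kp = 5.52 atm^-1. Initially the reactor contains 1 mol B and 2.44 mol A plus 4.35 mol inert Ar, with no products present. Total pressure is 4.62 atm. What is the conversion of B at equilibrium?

X = 0.854

Take 1 mol B as basis and let X be its fractional conversion, so ξ = X.
Mole table: n_B = 1 − X; n_A = 2.44 − X; n_E = X; n_I = 4.35 (inert).
Summing: n_T = 7.79 − X.
Mole fractions y_i = n_i/n_T; Kp = p_E / (p_B p_A) with p_i = y_i·P.
Equating to 5.52 atm^-1 and solving on 0 < X < 1: X = 0.854.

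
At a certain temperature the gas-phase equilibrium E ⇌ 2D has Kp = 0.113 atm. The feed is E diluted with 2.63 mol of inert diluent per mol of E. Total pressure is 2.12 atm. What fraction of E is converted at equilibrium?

X = 0.202

Basis: 1 mol E initially; let X = conversion of E. Extent ξ = X.
Moles: n_E = 1 − X; n_D = 2X; n_I = 2.63 (inert).
Total moles n_T = 3.63 + X.
y_i = n_i/n_T, p_i = y_i·P. Kp = p_D^2 / (p_E).
This yields a degree-2 equation in X; solving on (0,1), X = 0.202.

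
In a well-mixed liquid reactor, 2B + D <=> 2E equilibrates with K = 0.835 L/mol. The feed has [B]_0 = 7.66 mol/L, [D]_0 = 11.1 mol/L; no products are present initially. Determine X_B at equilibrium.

X = 0.725

Let X = conversion of B; extent ξ = 7.66X/2 mol/L.
Concentrations: [B] = 7.66 − 7.66X; [D] = 11.1 − 3.83X; [E] = 7.66X.
K = [E]^2 / ([B]^2 [D]).
Equating to 0.835 L/mol: the physical root is X = 0.725.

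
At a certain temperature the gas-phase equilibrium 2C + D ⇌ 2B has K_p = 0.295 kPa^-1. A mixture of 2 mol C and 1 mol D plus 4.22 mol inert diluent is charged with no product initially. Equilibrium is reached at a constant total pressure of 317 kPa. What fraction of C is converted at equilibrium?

Take 2 mol C as basis and let X be its fractional conversion, so ξ = X.
Moles: n_C = 2 − 2X; n_D = 1 − X; n_B = 2X; n_I = 4.22 (inert).
Summing: n_T = 7.22 − X.
Mole fractions y_i = n_i/n_T; K_p = p_B^2 / (p_C^2 p_D) with p_i = y_i·P.
This yields a degree-3 equation in X; solving on (0,1), X = 0.681.

X = 0.681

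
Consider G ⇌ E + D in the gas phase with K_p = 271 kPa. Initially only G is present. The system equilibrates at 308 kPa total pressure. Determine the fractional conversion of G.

Basis: 1 mol G initially; let X = conversion of G. Extent ξ = X.
Mole table: n_G = 1 − X; n_E = X; n_D = X.
n_T = Σnᵢ = 1 + X.
Mole fractions y_i = n_i/n_T; K_p = p_E p_D / (p_G) with p_i = y_i·P.
Equating to 271 kPa and solving on 0 < X < 1: X = 0.684.

X = 0.684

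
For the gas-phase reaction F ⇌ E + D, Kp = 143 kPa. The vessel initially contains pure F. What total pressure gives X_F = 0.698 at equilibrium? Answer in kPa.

P = 151 kPa

Let X = conversion of F (basis 1 mol F); extent of reaction ξ = X.
Moles: n_F = 1 − X; n_E = X; n_D = X.
Total moles n_T = 1 + X.
Kp = p_E p_D / (p_F) with p_i = (n_i/n_T)·P.
At X = 0.698: the mole-fraction product g(X) = Π y_i^ν_i = 0.9501. Since Kp = g(X)·P^{1}, P = (Kp/g)^(1/1) = (143/0.9501)^(1/1) = 151 kPa.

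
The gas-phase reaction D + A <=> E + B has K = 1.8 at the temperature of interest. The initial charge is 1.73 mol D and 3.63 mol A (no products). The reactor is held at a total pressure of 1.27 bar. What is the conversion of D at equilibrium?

Take 1.73 mol D as basis and let X be its fractional conversion, so ξ = 1.73X.
Mole table: n_D = 1.73 − 1.73X; n_A = 3.63 − 1.73X; n_E = 1.73X; n_B = 1.73X.
Total moles n_T = 5.36 (Δν = 0, constant).
Mole fractions y_i = n_i/n_T; K = p_E p_B / (p_D p_A) with p_i = y_i·P.
Equating to 1.8 and solving on 0 < X < 1: X = 0.760.

X = 0.760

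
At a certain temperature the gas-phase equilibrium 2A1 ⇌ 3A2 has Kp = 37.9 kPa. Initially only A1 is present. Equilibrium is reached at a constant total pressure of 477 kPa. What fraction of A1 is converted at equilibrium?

X = 0.247

Basis: 1 mol A1 initially; let X = conversion of A1. Extent ξ = 0.5X.
Species balance: n_A1 = 1 − X; n_A2 = 1.5X.
Summing: n_T = 1 + 0.5X.
With p_i = (n_i/n_T)P, Kp = p_A2^3 / (p_A1^2).
Setting this equal to 37.9 kPa and taking the physical root (0 < X < 1) gives X = 0.247.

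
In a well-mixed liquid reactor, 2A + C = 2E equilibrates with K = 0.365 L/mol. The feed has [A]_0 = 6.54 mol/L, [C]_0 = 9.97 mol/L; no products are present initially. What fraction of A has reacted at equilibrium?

Let X = conversion of A; extent ξ = 6.54X/2 mol/L.
Concentrations: [A] = 6.54 − 6.54X; [C] = 9.97 − 3.27X; [E] = 6.54X.
K = [E]^2 / ([A]^2 [C]).
Equating to 0.365 L/mol: the physical root is X = 0.630.

X = 0.630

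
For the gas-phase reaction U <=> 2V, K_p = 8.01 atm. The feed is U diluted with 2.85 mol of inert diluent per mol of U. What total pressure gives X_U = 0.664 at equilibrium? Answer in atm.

P = 6.89 atm

Let X = conversion of U (basis 1 mol U); extent of reaction ξ = X.
At extent ξ: n_U = 1 − X; n_V = 2X; n_I = 2.85 (inert).
Total moles n_T = 3.85 + X.
K_p = p_V^2 / (p_U) with p_i = (n_i/n_T)·P.
At X = 0.664: the mole-fraction product g(X) = Π y_i^ν_i = 1.163. Since K_p = g(X)·P^{1}, P = (K_p/g)^(1/1) = (8.01/1.163)^(1/1) = 6.89 atm.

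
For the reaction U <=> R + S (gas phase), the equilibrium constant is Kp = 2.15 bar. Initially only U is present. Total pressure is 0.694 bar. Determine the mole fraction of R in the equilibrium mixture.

y_R = 0.465

Let X = conversion of U (basis 1 mol U); extent of reaction ξ = X.
Mole table: n_U = 1 − X; n_R = X; n_S = X.
Summing: n_T = 1 + X.
Mole fractions y_i = n_i/n_T; Kp = p_R p_S / (p_U) with p_i = y_i·P.
This yields a degree-2 equation in X; solving on (0,1), X = 0.869.
Then n_R = 0.869, n_T = 1.87, so y_R = 0.465.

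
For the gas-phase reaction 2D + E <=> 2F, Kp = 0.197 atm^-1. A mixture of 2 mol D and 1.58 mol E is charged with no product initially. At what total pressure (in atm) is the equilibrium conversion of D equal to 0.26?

Let X = conversion of D (basis 2 mol D); extent of reaction ξ = X.
At extent ξ: n_D = 2 − 2X; n_E = 1.58 − X; n_F = 2X.
Summing: n_T = 3.58 − X.
Kp = p_F^2 / (p_D^2 p_E) with p_i = (n_i/n_T)·P.
At X = 0.26: the mole-fraction product g(X) = Π y_i^ν_i = 0.3105. Since Kp = g(X)·P^{-1}, P = (g/Kp)^(1/1) = (0.3105/0.197)^(1/1) = 1.58 atm.

P = 1.58 atm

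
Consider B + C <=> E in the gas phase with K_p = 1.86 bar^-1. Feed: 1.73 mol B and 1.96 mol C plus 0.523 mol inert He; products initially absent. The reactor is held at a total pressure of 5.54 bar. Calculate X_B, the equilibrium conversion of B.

X = 0.715

Take 1.73 mol B as basis and let X be its fractional conversion, so ξ = 1.73X.
Mole table: n_B = 1.73 − 1.73X; n_C = 1.96 − 1.73X; n_E = 1.73X; n_I = 0.523 (inert).
n_T = Σnᵢ = 4.21 − 1.73X.
Mole fractions y_i = n_i/n_T; K_p = p_E / (p_B p_C) with p_i = y_i·P.
Substituting and setting equal to 1.86 bar^-1 gives a polynomial in X; the root in (0,1) is X = 0.715.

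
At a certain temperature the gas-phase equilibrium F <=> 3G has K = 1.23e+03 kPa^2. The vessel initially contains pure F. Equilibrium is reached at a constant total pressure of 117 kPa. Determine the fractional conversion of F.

X = 0.171

Take 1 mol F as basis and let X be its fractional conversion, so ξ = X.
Mole table: n_F = 1 − X; n_G = 3X.
Summing: n_T = 1 + 2X.
With p_i = (n_i/n_T)P, K = p_G^3 / (p_F).
Equating to 1.23e+03 kPa^2 and solving on 0 < X < 1: X = 0.171.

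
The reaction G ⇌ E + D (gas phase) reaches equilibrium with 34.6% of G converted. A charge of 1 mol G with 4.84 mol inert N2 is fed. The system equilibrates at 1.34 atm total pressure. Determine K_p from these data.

K_p = 0.0397 atm

Basis: 1 mol G initially; let X = conversion of G. Extent ξ = X.
At extent ξ: n_G = 1 − X; n_E = X; n_D = X; n_I = 4.84 (inert).
Total moles n_T = 5.84 + X.
At X = 0.346: n_G = 0.654, n_E = 0.346, n_D = 0.346, n_T = 6.19.
p_i = (n_i/n_T)·P. K_p = p_E p_D / (p_G) = 0.0397 atm.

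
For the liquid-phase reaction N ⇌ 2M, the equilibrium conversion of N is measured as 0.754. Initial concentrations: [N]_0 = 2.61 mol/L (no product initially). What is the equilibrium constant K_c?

K_c = 24.1 mol/L

Let X = conversion of N.
Concentrations: [N] = 2.61 − 2.61X; [M] = 5.22X.
At X = 0.754: [N] = 0.642, [M] = 3.94.
K_c = [M]^2 / ([N]) = 24.1 mol/L.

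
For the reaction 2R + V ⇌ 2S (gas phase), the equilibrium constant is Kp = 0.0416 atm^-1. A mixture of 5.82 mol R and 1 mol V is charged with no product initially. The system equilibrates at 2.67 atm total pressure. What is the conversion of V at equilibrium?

Basis: 1 mol V initially; let X = conversion of V. Extent ξ = X.
Mole table: n_R = 5.82 − 2X; n_V = 1 − X; n_S = 2X.
Total moles n_T = 6.82 − X.
y_i = n_i/n_T, p_i = y_i·P. Kp = p_S^2 / (p_R^2 p_V).
This yields a degree-3 equation in X; solving on (0,1), X = 0.288.

X = 0.288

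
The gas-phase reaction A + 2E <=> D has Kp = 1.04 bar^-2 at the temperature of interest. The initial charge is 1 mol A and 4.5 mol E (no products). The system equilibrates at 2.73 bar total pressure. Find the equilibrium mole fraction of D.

y_D = 0.209

Let X = conversion of A (basis 1 mol A); extent of reaction ξ = X.
Mole table: n_A = 1 − X; n_E = 4.5 − 2X; n_D = X.
Summing: n_T = 5.5 − 2X.
Mole fractions y_i = n_i/n_T; Kp = p_D / (p_A p_E^2) with p_i = y_i·P.
Setting this equal to 1.04 bar^-2 and taking the physical root (0 < X < 1) gives X = 0.810.
Then n_D = 0.81, n_T = 3.88, so y_D = 0.209.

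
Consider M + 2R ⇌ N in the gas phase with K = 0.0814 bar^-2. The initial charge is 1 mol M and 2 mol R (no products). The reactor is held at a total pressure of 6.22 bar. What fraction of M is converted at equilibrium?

X = 0.459

Basis: 1 mol M initially; let X = conversion of M. Extent ξ = X.
Mole table: n_M = 1 − X; n_R = 2 − 2X; n_N = X.
Summing: n_T = 3 − 2X.
Mole fractions y_i = n_i/n_T; K = p_N / (p_M p_R^2) with p_i = y_i·P.
Setting this equal to 0.0814 bar^-2 and taking the physical root (0 < X < 1) gives X = 0.459.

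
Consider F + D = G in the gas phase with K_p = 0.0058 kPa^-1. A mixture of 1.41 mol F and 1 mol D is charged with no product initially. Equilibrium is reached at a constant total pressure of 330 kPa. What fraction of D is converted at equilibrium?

X = 0.480

Take 1 mol D as basis and let X be its fractional conversion, so ξ = X.
Moles: n_F = 1.41 − X; n_D = 1 − X; n_G = X.
Total moles n_T = 2.41 − X.
Mole fractions y_i = n_i/n_T; K_p = p_G / (p_F p_D) with p_i = y_i·P.
Substituting and setting equal to 0.0058 kPa^-1 gives a polynomial in X; the root in (0,1) is X = 0.480.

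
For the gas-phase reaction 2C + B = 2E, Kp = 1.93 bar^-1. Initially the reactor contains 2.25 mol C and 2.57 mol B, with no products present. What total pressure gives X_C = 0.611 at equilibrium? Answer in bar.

P = 2.81 bar

Let X = conversion of C (basis 2.25 mol C); extent of reaction ξ = 1.12X.
Species balance: n_C = 2.25 − 2.25X; n_B = 2.57 − 1.12X; n_E = 2.25X.
Total moles n_T = 4.82 − 1.12X.
Kp = p_E^2 / (p_C^2 p_B) with p_i = (n_i/n_T)·P.
At X = 0.611: the mole-fraction product g(X) = Π y_i^ν_i = 5.416. Since Kp = g(X)·P^{-1}, P = (g/Kp)^(1/1) = (5.416/1.93)^(1/1) = 2.81 bar.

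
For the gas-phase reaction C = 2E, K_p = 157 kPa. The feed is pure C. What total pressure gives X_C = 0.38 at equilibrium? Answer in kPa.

P = 233 kPa

Basis: 1 mol C initially; let X = conversion of C. Extent ξ = X.
Mole table: n_C = 1 − X; n_E = 2X.
Summing: n_T = 1 + X.
K_p = p_E^2 / (p_C) with p_i = (n_i/n_T)·P.
At X = 0.38: the mole-fraction product g(X) = Π y_i^ν_i = 0.6751. Since K_p = g(X)·P^{1}, P = (K_p/g)^(1/1) = (157/0.6751)^(1/1) = 233 kPa.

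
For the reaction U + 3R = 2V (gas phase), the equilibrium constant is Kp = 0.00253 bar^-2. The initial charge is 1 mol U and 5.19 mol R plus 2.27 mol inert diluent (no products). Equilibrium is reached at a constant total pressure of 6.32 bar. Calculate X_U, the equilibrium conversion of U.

Let X = conversion of U (basis 1 mol U); extent of reaction ξ = X.
Mole table: n_U = 1 − X; n_R = 5.19 − 3X; n_V = 2X; n_I = 2.27 (inert).
n_T = Σnᵢ = 8.46 − 2X.
With p_i = (n_i/n_T)P, Kp = p_V^2 / (p_U p_R^3).
Setting this equal to 0.00253 bar^-2 and taking the physical root (0 < X < 1) gives X = 0.179.

X = 0.179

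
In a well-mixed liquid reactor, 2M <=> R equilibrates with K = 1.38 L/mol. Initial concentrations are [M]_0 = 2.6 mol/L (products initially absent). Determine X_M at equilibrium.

X = 0.690

Let X = conversion of M; extent ξ = 2.6X/2 mol/L.
Concentrations: [M] = 2.6 − 2.6X; [R] = 1.3X.
K = [R] / ([M]^2).
Equating to 1.38 L/mol: the physical root is X = 0.690.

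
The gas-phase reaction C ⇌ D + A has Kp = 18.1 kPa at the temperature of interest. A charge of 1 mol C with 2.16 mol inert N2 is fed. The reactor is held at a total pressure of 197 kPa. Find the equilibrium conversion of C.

X = 0.433

Basis: 1 mol C initially; let X = conversion of C. Extent ξ = X.
Mole table: n_C = 1 − X; n_D = X; n_A = X; n_I = 2.16 (inert).
n_T = Σnᵢ = 3.16 + X.
Mole fractions y_i = n_i/n_T; Kp = p_D p_A / (p_C) with p_i = y_i·P.
Setting this equal to 18.1 kPa and taking the physical root (0 < X < 1) gives X = 0.433.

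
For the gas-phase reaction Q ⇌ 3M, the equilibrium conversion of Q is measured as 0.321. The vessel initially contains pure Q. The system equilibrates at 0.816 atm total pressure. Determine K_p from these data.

Take 1 mol Q as basis and let X be its fractional conversion, so ξ = X.
Species balance: n_Q = 1 − X; n_M = 3X.
Total moles n_T = 1 + 2X.
At X = 0.321: n_Q = 0.679, n_M = 0.963, n_T = 1.64.
p_i = (n_i/n_T)·P. K_p = p_M^3 / (p_Q) = 0.325 atm^2.

K_p = 0.325 atm^2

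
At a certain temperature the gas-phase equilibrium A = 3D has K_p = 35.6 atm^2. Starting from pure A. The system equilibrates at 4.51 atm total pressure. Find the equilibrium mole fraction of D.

y_D = 0.755

Basis: 1 mol A initially; let X = conversion of A. Extent ξ = X.
Mole table: n_A = 1 − X; n_D = 3X.
Summing: n_T = 1 + 2X.
With p_i = (n_i/n_T)P, K_p = p_D^3 / (p_A).
Equating to 35.6 atm^2 and solving on 0 < X < 1: X = 0.506.
Then n_D = 1.52, n_T = 2.01, so y_D = 0.755.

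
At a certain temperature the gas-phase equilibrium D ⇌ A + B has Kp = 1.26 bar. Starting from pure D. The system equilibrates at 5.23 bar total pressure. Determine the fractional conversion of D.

Take 1 mol D as basis and let X be its fractional conversion, so ξ = X.
Species balance: n_D = 1 − X; n_A = X; n_B = X.
n_T = Σnᵢ = 1 + X.
y_i = n_i/n_T, p_i = y_i·P. Kp = p_A p_B / (p_D).
Substituting and setting equal to 1.26 bar gives a polynomial in X; the root in (0,1) is X = 0.441.

X = 0.441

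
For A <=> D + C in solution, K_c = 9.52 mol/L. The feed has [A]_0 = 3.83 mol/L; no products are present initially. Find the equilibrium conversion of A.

X = 0.765

Let X = conversion of A; extent ξ = 3.83·X mol/L.
Concentrations: [A] = 3.83 − 3.83X; [D] = 3.83X; [C] = 3.83X.
K_c = [D] [C] / ([A]).
This equals 9.52 at X = 0.765 (the root in 0 < X < 1).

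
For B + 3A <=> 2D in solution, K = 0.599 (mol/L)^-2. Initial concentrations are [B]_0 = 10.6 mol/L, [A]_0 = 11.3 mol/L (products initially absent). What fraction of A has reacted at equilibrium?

X = 0.820

Let X = conversion of A; extent ξ = 11.3X/3 mol/L.
Concentrations: [B] = 10.6 − 3.77X; [A] = 11.3 − 11.3X; [D] = 7.53X.
K = [D]^2 / ([B] [A]^3).
Setting equal to 0.599 and solving for X on (0,1) gives X = 0.820.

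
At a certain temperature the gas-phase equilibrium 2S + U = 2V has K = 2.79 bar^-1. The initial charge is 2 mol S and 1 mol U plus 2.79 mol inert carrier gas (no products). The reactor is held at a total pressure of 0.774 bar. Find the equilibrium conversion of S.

Take 2 mol S as basis and let X be its fractional conversion, so ξ = X.
Moles: n_S = 2 − 2X; n_U = 1 − X; n_V = 2X; n_I = 2.79 (inert).
Summing: n_T = 5.79 − X.
With p_i = (n_i/n_T)P, K = p_V^2 / (p_S^2 p_U).
Setting this equal to 2.79 bar^-1 and taking the physical root (0 < X < 1) gives X = 0.339.

X = 0.339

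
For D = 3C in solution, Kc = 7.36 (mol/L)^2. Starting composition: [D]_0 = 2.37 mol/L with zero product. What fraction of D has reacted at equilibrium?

Let X = conversion of D; extent ξ = 2.37·X mol/L.
Concentrations: [D] = 2.37 − 2.37X; [C] = 7.11X.
Kc = [C]^3 / ([D]).
Setting equal to 7.36 and solving for X on (0,1) gives X = 0.321.

X = 0.321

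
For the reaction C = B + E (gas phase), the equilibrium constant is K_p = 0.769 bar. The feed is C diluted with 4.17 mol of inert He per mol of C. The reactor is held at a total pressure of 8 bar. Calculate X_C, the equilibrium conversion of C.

Let X = conversion of C (basis 1 mol C); extent of reaction ξ = X.
Species balance: n_C = 1 − X; n_B = X; n_E = X; n_I = 4.17 (inert).
Total moles n_T = 5.17 + X.
Mole fractions y_i = n_i/n_T; K_p = p_B p_E / (p_C) with p_i = y_i·P.
Substituting and setting equal to 0.769 bar gives a polynomial in X; the root in (0,1) is X = 0.515.

X = 0.515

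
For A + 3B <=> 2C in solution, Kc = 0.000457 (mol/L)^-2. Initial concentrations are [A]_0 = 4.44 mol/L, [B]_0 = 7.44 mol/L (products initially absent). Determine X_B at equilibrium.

Let X = conversion of B; extent ξ = 7.44X/3 mol/L.
Concentrations: [A] = 4.44 − 2.48X; [B] = 7.44 − 7.44X; [C] = 4.96X.
Kc = [C]^2 / ([A] [B]^3).
This equals 0.000457 at X = 0.141 (the root in 0 < X < 1).

X = 0.141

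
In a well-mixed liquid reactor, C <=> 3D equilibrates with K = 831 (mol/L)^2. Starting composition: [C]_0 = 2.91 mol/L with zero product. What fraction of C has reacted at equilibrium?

Let X = conversion of C; extent ξ = 2.91·X mol/L.
Concentrations: [C] = 2.91 − 2.91X; [D] = 8.73X.
K = [D]^3 / ([C]).
This equals 831 at X = 0.838 (the root in 0 < X < 1).

X = 0.838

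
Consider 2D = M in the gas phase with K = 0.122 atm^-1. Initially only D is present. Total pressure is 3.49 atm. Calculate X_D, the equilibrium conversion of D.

Take 1 mol D as basis and let X be its fractional conversion, so ξ = 0.5X.
Species balance: n_D = 1 − X; n_M = 0.5X.
n_T = Σnᵢ = 1 − 0.5X.
With p_i = (n_i/n_T)P, K = p_M / (p_D^2).
Substituting and setting equal to 0.122 atm^-1 gives a polynomial in X; the root in (0,1) is X = 0.392.

X = 0.392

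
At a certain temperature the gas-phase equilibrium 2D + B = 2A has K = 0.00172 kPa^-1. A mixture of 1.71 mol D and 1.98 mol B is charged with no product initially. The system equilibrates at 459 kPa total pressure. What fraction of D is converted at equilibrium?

X = 0.384

Let X = conversion of D (basis 1.71 mol D); extent of reaction ξ = 0.855X.
At extent ξ: n_D = 1.71 − 1.71X; n_B = 1.98 − 0.855X; n_A = 1.71X.
n_T = Σnᵢ = 3.69 − 0.855X.
With p_i = (n_i/n_T)P, K = p_A^2 / (p_D^2 p_B).
Equating to 0.00172 kPa^-1 and solving on 0 < X < 1: X = 0.384.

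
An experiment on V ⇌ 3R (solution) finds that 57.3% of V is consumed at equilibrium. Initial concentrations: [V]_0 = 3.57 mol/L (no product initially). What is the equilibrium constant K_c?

K_c = 152 (mol/L)^2

Let X = conversion of V.
Concentrations: [V] = 3.57 − 3.57X; [R] = 10.7X.
At X = 0.573: [V] = 1.52, [R] = 6.14.
K_c = [R]^3 / ([V]) = 152 (mol/L)^2.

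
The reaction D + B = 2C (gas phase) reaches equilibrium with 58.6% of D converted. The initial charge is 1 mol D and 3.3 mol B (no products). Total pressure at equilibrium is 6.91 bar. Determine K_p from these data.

K_p = 1.22

Basis: 1 mol D initially; let X = conversion of D. Extent ξ = X.
At extent ξ: n_D = 1 − X; n_B = 3.3 − X; n_C = 2X.
Since Δν = 0, n_T = 4.3 throughout.
At X = 0.586: n_D = 0.414, n_B = 2.71, n_C = 1.17, n_T = 4.3.
p_i = (n_i/n_T)·P. K_p = p_C^2 / (p_D p_B) = 1.22.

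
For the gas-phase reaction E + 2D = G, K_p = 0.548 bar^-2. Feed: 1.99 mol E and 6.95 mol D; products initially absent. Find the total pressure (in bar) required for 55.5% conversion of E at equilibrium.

Take 1.99 mol E as basis and let X be its fractional conversion, so ξ = 1.99X.
Species balance: n_E = 1.99 − 1.99X; n_D = 6.95 − 3.98X; n_G = 1.99X.
Summing: n_T = 8.94 − 3.98X.
K_p = p_G / (p_E p_D^2) with p_i = (n_i/n_T)·P.
At X = 0.555: the mole-fraction product g(X) = Π y_i^ν_i = 2.514. Since K_p = g(X)·P^{-2}, P = (g/K_p)^(1/2) = (2.514/0.548)^(1/2) = 2.14 bar.

P = 2.14 bar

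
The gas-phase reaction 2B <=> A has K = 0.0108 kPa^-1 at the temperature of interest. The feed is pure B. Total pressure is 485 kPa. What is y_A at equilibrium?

Take 1 mol B as basis and let X be its fractional conversion, so ξ = 0.5X.
Mole table: n_B = 1 − X; n_A = 0.5X.
Total moles n_T = 1 − 0.5X.
y_i = n_i/n_T, p_i = y_i·P. K = p_A / (p_B^2).
Equating to 0.0108 kPa^-1 and solving on 0 < X < 1: X = 0.787.
Then n_A = 0.393, n_T = 0.607, so y_A = 0.648.

y_A = 0.648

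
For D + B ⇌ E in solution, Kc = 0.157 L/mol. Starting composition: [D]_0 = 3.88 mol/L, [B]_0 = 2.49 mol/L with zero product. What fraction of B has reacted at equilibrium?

Let X = conversion of B; extent ξ = 2.49·X mol/L.
Concentrations: [D] = 3.88 − 2.49X; [B] = 2.49 − 2.49X; [E] = 2.49X.
Kc = [E] / ([D] [B]).
Setting equal to 0.157 and solving for X on (0,1) gives X = 0.325.

X = 0.325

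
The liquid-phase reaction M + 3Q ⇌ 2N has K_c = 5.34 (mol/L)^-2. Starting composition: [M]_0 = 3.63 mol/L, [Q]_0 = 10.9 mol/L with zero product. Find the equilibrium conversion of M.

X = 0.808

Let X = conversion of M; extent ξ = 3.63·X mol/L.
Concentrations: [M] = 3.63 − 3.63X; [Q] = 10.9 − 10.9X; [N] = 7.26X.
K_c = [N]^2 / ([M] [Q]^3).
Solving K_c = 5.34 for X ∈ (0,1): X = 0.808.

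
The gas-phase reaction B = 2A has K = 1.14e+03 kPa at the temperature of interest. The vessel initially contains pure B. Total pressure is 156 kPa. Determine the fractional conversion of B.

Take 1 mol B as basis and let X be its fractional conversion, so ξ = X.
Moles: n_B = 1 − X; n_A = 2X.
n_T = Σnᵢ = 1 + X.
Mole fractions y_i = n_i/n_T; K = p_A^2 / (p_B) with p_i = y_i·P.
This yields a degree-2 equation in X; solving on (0,1), X = 0.804.

X = 0.804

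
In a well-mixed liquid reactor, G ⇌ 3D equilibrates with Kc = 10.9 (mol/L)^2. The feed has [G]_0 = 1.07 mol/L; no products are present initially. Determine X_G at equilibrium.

X = 0.544

Let X = conversion of G; extent ξ = 1.07·X mol/L.
Concentrations: [G] = 1.07 − 1.07X; [D] = 3.21X.
Kc = [D]^3 / ([G]).
Equating to 10.9 (mol/L)^2: the physical root is X = 0.544.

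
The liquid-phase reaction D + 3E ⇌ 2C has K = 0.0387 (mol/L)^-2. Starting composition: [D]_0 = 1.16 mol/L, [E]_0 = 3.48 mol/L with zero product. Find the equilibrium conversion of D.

Let X = conversion of D; extent ξ = 1.16·X mol/L.
Concentrations: [D] = 1.16 − 1.16X; [E] = 3.48 − 3.48X; [C] = 2.32X.
K = [C]^2 / ([D] [E]^3).
Solving K = 0.0387 for X ∈ (0,1): X = 0.295.

X = 0.295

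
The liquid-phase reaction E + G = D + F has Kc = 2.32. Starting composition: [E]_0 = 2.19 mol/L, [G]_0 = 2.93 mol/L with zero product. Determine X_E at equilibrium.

X = 0.687

Let X = conversion of E; extent ξ = 2.19·X mol/L.
Concentrations: [E] = 2.19 − 2.19X; [G] = 2.93 − 2.19X; [D] = 2.19X; [F] = 2.19X.
Kc = [D] [F] / ([E] [G]).
Equating to 2.32: the physical root is X = 0.687.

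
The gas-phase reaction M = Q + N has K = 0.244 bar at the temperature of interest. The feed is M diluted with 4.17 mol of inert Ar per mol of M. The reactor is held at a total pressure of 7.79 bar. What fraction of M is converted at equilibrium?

X = 0.338

Basis: 1 mol M initially; let X = conversion of M. Extent ξ = X.
Species balance: n_M = 1 − X; n_Q = X; n_N = X; n_I = 4.17 (inert).
Total moles n_T = 5.17 + X.
Mole fractions y_i = n_i/n_T; K = p_Q p_N / (p_M) with p_i = y_i·P.
Substituting and setting equal to 0.244 bar gives a polynomial in X; the root in (0,1) is X = 0.338.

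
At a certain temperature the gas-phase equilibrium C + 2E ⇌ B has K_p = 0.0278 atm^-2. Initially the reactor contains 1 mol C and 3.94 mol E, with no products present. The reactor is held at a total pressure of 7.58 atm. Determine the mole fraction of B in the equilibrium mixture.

y_B = 0.118

Basis: 1 mol C initially; let X = conversion of C. Extent ξ = X.
Mole table: n_C = 1 − X; n_E = 3.94 − 2X; n_B = X.
Summing: n_T = 4.94 − 2X.
With p_i = (n_i/n_T)P, K_p = p_B / (p_C p_E^2).
Setting this equal to 0.0278 atm^-2 and taking the physical root (0 < X < 1) gives X = 0.473.
Then n_B = 0.473, n_T = 3.99, so y_B = 0.118.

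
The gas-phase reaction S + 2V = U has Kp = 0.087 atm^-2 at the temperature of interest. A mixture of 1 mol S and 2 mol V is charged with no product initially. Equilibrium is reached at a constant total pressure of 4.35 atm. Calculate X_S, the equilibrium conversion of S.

Let X = conversion of S (basis 1 mol S); extent of reaction ξ = X.
At extent ξ: n_S = 1 − X; n_V = 2 − 2X; n_U = X.
Total moles n_T = 3 − 2X.
y_i = n_i/n_T, p_i = y_i·P. Kp = p_U / (p_S p_V^2).
Substituting and setting equal to 0.087 atm^-2 gives a polynomial in X; the root in (0,1) is X = 0.346.

X = 0.346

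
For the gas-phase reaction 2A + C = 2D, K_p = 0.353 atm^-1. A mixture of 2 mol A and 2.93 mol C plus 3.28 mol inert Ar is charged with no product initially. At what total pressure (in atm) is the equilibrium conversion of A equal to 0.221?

P = 0.672 atm

Basis: 2 mol A initially; let X = conversion of A. Extent ξ = X.
Mole table: n_A = 2 − 2X; n_C = 2.93 − X; n_D = 2X; n_I = 3.28 (inert).
Total moles n_T = 8.21 − X.
K_p = p_D^2 / (p_A^2 p_C) with p_i = (n_i/n_T)·P.
At X = 0.221: the mole-fraction product g(X) = Π y_i^ν_i = 0.2374. Since K_p = g(X)·P^{-1}, P = (g/K_p)^(1/1) = (0.2374/0.353)^(1/1) = 0.672 atm.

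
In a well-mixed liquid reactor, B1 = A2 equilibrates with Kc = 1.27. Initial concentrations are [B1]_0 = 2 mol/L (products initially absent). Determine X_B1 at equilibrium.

Let X = conversion of B1; extent ξ = 2·X mol/L.
Concentrations: [B1] = 2 − 2X; [A2] = 2X.
Kc = [A2] / ([B1]).
Equating to 1.27: the physical root is X = 0.559.

X = 0.559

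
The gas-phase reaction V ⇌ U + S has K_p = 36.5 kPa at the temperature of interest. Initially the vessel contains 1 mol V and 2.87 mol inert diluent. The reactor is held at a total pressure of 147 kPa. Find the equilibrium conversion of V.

Basis: 1 mol V initially; let X = conversion of V. Extent ξ = X.
Species balance: n_V = 1 − X; n_U = X; n_S = X; n_I = 2.87 (inert).
n_T = Σnᵢ = 3.87 + X.
With p_i = (n_i/n_T)P, K_p = p_U p_S / (p_V).
This yields a degree-2 equation in X; solving on (0,1), X = 0.637.

X = 0.637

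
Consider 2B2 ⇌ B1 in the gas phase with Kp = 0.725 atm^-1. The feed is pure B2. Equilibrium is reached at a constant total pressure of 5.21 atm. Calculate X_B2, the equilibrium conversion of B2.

Let X = conversion of B2 (basis 1 mol B2); extent of reaction ξ = 0.5X.
At extent ξ: n_B2 = 1 − X; n_B1 = 0.5X.
Total moles n_T = 1 − 0.5X.
With p_i = (n_i/n_T)P, Kp = p_B1 / (p_B2^2).
Equating to 0.725 atm^-1 and solving on 0 < X < 1: X = 0.751.

X = 0.751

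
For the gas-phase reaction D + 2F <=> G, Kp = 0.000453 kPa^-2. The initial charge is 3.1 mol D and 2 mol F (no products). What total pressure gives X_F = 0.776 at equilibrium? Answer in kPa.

Basis: 2 mol F initially; let X = conversion of F. Extent ξ = X.
Mole table: n_D = 3.1 − X; n_F = 2 − 2X; n_G = X.
n_T = Σnᵢ = 5.1 − 2X.
Kp = p_G / (p_D p_F^2) with p_i = (n_i/n_T)·P.
At X = 0.776: the mole-fraction product g(X) = Π y_i^ν_i = 20.94. Since Kp = g(X)·P^{-2}, P = (g/Kp)^(1/2) = (20.94/0.000453)^(1/2) = 215 kPa.

P = 215 kPa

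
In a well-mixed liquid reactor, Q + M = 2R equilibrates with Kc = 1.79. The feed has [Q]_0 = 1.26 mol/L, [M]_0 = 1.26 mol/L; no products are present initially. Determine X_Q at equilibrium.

Let X = conversion of Q; extent ξ = 1.26·X mol/L.
Concentrations: [Q] = 1.26 − 1.26X; [M] = 1.26 − 1.26X; [R] = 2.52X.
Kc = [R]^2 / ([Q] [M]).
Solving Kc = 1.79 for X ∈ (0,1): X = 0.401.

X = 0.401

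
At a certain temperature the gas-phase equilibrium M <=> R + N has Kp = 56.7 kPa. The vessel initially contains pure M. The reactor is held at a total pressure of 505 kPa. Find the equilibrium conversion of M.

Let X = conversion of M (basis 1 mol M); extent of reaction ξ = X.
Mole table: n_M = 1 − X; n_R = X; n_N = X.
n_T = Σnᵢ = 1 + X.
y_i = n_i/n_T, p_i = y_i·P. Kp = p_R p_N / (p_M).
Substituting and setting equal to 56.7 kPa gives a polynomial in X; the root in (0,1) is X = 0.318.

X = 0.318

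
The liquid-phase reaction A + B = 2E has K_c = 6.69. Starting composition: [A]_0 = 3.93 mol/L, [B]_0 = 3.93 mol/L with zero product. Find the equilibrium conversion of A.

Let X = conversion of A; extent ξ = 3.93·X mol/L.
Concentrations: [A] = 3.93 − 3.93X; [B] = 3.93 − 3.93X; [E] = 7.86X.
K_c = [E]^2 / ([A] [B]).
This equals 6.69 at X = 0.564 (the root in 0 < X < 1).

X = 0.564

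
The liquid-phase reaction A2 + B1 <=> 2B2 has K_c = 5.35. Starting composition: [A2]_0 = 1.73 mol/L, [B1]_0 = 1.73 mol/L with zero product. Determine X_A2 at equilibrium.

X = 0.536

Let X = conversion of A2; extent ξ = 1.73·X mol/L.
Concentrations: [A2] = 1.73 − 1.73X; [B1] = 1.73 − 1.73X; [B2] = 3.46X.
K_c = [B2]^2 / ([A2] [B1]).
Setting equal to 5.35 and solving for X on (0,1) gives X = 0.536.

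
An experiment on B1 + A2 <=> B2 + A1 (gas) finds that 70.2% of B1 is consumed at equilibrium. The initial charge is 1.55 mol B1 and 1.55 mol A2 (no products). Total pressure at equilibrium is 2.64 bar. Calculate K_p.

K_p = 5.55

Take 1.55 mol B1 as basis and let X be its fractional conversion, so ξ = 1.55X.
At extent ξ: n_B1 = 1.55 − 1.55X; n_A2 = 1.55 − 1.55X; n_B2 = 1.55X; n_A1 = 1.55X.
Total moles n_T = 3.1 (Δν = 0, constant).
At X = 0.702: n_B1 = 0.462, n_A2 = 0.462, n_B2 = 1.09, n_A1 = 1.09, n_T = 3.1.
p_i = (n_i/n_T)·P. K_p = p_B2 p_A1 / (p_B1 p_A2) = 5.55.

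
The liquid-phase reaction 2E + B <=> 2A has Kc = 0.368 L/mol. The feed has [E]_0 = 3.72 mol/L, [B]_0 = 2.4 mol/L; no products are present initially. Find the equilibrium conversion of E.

Let X = conversion of E; extent ξ = 3.72X/2 mol/L.
Concentrations: [E] = 3.72 − 3.72X; [B] = 2.4 − 1.86X; [A] = 3.72X.
Kc = [A]^2 / ([E]^2 [B]).
Setting equal to 0.368 and solving for X on (0,1) gives X = 0.434.

X = 0.434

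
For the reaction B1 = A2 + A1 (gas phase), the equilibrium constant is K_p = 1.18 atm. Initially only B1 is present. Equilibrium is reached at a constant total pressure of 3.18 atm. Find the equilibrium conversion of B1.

X = 0.520

Take 1 mol B1 as basis and let X be its fractional conversion, so ξ = X.
Mole table: n_B1 = 1 − X; n_A2 = X; n_A1 = X.
Summing: n_T = 1 + X.
y_i = n_i/n_T, p_i = y_i·P. K_p = p_A2 p_A1 / (p_B1).
This yields a degree-2 equation in X; solving on (0,1), X = 0.520.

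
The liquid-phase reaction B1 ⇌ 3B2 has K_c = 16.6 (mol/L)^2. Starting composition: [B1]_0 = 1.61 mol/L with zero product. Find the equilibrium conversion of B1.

X = 0.493

Let X = conversion of B1; extent ξ = 1.61·X mol/L.
Concentrations: [B1] = 1.61 − 1.61X; [B2] = 4.83X.
K_c = [B2]^3 / ([B1]).
Setting equal to 16.6 and solving for X on (0,1) gives X = 0.493.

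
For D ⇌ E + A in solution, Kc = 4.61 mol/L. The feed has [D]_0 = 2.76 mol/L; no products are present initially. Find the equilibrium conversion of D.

X = 0.704

Let X = conversion of D; extent ξ = 2.76·X mol/L.
Concentrations: [D] = 2.76 − 2.76X; [E] = 2.76X; [A] = 2.76X.
Kc = [E] [A] / ([D]).
This equals 4.61 at X = 0.704 (the root in 0 < X < 1).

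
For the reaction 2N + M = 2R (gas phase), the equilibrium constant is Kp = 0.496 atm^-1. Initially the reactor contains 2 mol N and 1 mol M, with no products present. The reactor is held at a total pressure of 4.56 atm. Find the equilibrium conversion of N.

Basis: 2 mol N initially; let X = conversion of N. Extent ξ = X.
Species balance: n_N = 2 − 2X; n_M = 1 − X; n_R = 2X.
Total moles n_T = 3 − X.
With p_i = (n_i/n_T)P, Kp = p_R^2 / (p_N^2 p_M).
Substituting and setting equal to 0.496 atm^-1 gives a polynomial in X; the root in (0,1) is X = 0.417.

X = 0.417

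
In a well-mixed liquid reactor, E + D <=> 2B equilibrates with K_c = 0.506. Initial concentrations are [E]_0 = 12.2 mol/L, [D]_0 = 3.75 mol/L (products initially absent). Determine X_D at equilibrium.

X = 0.444

Let X = conversion of D; extent ξ = 3.75·X mol/L.
Concentrations: [E] = 12.2 − 3.75X; [D] = 3.75 − 3.75X; [B] = 7.5X.
K_c = [B]^2 / ([E] [D]).
This equals 0.506 at X = 0.444 (the root in 0 < X < 1).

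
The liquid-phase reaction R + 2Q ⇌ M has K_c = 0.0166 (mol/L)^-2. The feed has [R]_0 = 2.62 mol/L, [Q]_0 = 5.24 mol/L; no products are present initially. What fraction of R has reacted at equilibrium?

X = 0.218

Let X = conversion of R; extent ξ = 2.62·X mol/L.
Concentrations: [R] = 2.62 − 2.62X; [Q] = 5.24 − 5.24X; [M] = 2.62X.
K_c = [M] / ([R] [Q]^2).
Setting equal to 0.0166 and solving for X on (0,1) gives X = 0.218.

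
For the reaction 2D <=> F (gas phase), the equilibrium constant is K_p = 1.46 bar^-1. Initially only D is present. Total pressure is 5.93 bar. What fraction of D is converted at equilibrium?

Basis: 1 mol D initially; let X = conversion of D. Extent ξ = 0.5X.
At extent ξ: n_D = 1 − X; n_F = 0.5X.
Total moles n_T = 1 − 0.5X.
y_i = n_i/n_T, p_i = y_i·P. K_p = p_F / (p_D^2).
This yields a degree-2 equation in X; solving on (0,1), X = 0.832.

X = 0.832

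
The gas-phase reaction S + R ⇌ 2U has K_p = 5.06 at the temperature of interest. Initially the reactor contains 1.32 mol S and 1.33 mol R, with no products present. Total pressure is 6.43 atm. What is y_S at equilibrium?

y_S = 0.233

Take 1.32 mol S as basis and let X be its fractional conversion, so ξ = 1.32X.
Species balance: n_S = 1.32 − 1.32X; n_R = 1.33 − 1.32X; n_U = 2.64X.
Since Δν = 0, n_T = 2.65 throughout.
With p_i = (n_i/n_T)P, K_p = p_U^2 / (p_S p_R).
Substituting and setting equal to 5.06 gives a polynomial in X; the root in (0,1) is X = 0.531.
Then n_S = 0.619, n_T = 2.65, so y_S = 0.233.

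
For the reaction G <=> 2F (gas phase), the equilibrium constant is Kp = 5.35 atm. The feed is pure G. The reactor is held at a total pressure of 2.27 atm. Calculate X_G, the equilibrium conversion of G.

X = 0.609

Basis: 1 mol G initially; let X = conversion of G. Extent ξ = X.
Mole table: n_G = 1 − X; n_F = 2X.
Total moles n_T = 1 + X.
y_i = n_i/n_T, p_i = y_i·P. Kp = p_F^2 / (p_G).
Equating to 5.35 atm and solving on 0 < X < 1: X = 0.609.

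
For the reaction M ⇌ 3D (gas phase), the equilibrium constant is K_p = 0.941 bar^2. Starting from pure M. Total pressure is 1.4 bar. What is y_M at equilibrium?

y_M = 0.416

Take 1 mol M as basis and let X be its fractional conversion, so ξ = X.
Mole table: n_M = 1 − X; n_D = 3X.
n_T = Σnᵢ = 1 + 2X.
Mole fractions y_i = n_i/n_T; K_p = p_D^3 / (p_M) with p_i = y_i·P.
This yields a degree-3 equation in X; solving on (0,1), X = 0.319.
Then n_M = 0.681, n_T = 1.64, so y_M = 0.416.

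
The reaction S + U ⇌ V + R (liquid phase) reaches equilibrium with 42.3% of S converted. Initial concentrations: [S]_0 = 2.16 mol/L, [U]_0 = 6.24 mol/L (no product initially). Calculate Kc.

Let X = conversion of S.
Concentrations: [S] = 2.16 − 2.16X; [U] = 6.24 − 2.16X; [V] = 2.16X; [R] = 2.16X.
At X = 0.423: [S] = 1.25, [U] = 5.33, [V] = 0.914, [R] = 0.914.
Kc = [V] [R] / ([S] [U]) = 0.126.

Kc = 0.126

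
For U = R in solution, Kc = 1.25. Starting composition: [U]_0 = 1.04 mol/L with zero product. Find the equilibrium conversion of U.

X = 0.556

Let X = conversion of U; extent ξ = 1.04·X mol/L.
Concentrations: [U] = 1.04 − 1.04X; [R] = 1.04X.
Kc = [R] / ([U]).
This equals 1.25 at X = 0.556 (the root in 0 < X < 1).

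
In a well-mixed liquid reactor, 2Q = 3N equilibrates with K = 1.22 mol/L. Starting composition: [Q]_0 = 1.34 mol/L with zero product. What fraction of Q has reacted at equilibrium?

X = 0.439

Let X = conversion of Q; extent ξ = 1.34X/2 mol/L.
Concentrations: [Q] = 1.34 − 1.34X; [N] = 2.01X.
K = [N]^3 / ([Q]^2).
Solving K = 1.22 for X ∈ (0,1): X = 0.439.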